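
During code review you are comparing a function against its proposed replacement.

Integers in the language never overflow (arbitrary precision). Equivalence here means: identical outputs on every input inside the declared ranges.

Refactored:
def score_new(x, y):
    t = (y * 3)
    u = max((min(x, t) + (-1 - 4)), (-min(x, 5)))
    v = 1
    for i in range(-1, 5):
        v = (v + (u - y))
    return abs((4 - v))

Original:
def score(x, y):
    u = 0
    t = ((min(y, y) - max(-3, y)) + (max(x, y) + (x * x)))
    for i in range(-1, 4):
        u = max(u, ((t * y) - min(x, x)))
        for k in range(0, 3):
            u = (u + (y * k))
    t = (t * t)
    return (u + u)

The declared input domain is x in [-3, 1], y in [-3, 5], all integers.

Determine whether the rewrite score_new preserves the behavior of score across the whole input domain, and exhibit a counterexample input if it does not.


Not equivalent: x=-3, y=-3 separates them (-48 vs 33).
score: u becomes 0; next t becomes 6; next at i=-1:; next u becomes 0; next at k=0:; next u becomes 0; next at k=1:; next u becomes -3; next at k=2:; next u becomes -9; next at i=0:; next u becomes -9; next at k=0:; next u becomes -9; next at k=1:; next u becomes -12; next at k=2:; next u becomes -18; next at i=1:; next u becomes -15; next at k=0:; next u becomes -15; next at k=1:; next u becomes -18; next at k=2:; next u becomes -24; next at i=2:; next u becomes -15; next at k=0:; next u becomes -15; next at k=1:; next u becomes -18; next at k=2:; next u becomes -24; next at i=3:; next u becomes -15; next at k=0:; next u becomes -15; next at k=1:; next u becomes -18; next at k=2:; next u becomes -24; next t becomes 36; next final value -48
score_new: t becomes -9; next u becomes 3; next v becomes 1; next at i=-1:; next v becomes 7; next at i=0:; next v becomes 13; next at i=1:; next v becomes 19; next at i=2:; next v becomes 25; next at i=3:; next v becomes 31; next at i=4:; next v becomes 37; next final value 33
verdict: not equivalent; witness: x=-3, y=-3


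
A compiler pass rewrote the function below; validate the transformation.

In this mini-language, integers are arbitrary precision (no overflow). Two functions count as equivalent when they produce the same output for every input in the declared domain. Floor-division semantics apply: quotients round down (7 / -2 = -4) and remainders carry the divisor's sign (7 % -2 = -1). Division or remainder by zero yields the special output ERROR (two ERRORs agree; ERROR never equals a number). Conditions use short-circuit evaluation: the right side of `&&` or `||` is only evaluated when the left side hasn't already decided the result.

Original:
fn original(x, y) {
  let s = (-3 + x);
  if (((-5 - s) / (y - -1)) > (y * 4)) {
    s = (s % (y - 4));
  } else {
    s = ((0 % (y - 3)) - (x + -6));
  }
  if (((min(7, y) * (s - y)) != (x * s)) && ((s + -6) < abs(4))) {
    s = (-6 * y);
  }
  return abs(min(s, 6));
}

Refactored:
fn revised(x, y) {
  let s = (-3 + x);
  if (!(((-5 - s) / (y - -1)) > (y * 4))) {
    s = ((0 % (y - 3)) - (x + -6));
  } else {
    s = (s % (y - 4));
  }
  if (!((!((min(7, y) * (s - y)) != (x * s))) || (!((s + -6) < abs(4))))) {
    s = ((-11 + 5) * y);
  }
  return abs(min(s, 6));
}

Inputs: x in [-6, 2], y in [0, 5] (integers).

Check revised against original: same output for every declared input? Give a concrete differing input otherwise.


Behavior is preserved: although arithmetic usage differs, plus boolean connective usage differs, plus constant usage differs, the outputs never diverge.
Spot check at x=-2, y=1 — original: s becomes -5; next (((-5 - s) / (y - -1)) > (y * 4)) evaluates to false; next s becomes 8; next (((min(7, y) * (s - y)) != (x * s)) && ((s + -6) < abs(4))) evaluates to true; next s becomes -6; next final value 6. revised: s becomes -5; next (!(((-5 - s) / (y - -1)) > (y * 4))) evaluates to true; next s becomes 8; next (!((!((min(7, y) * (s - y)) != (x * s))) || (!((s + -6) < abs(4))))) evaluates to true; next s becomes -6; next final value 6. Both give 6.
An exhaustive pass over the 54 declared inputs shows identical outputs.
verdict: equivalent


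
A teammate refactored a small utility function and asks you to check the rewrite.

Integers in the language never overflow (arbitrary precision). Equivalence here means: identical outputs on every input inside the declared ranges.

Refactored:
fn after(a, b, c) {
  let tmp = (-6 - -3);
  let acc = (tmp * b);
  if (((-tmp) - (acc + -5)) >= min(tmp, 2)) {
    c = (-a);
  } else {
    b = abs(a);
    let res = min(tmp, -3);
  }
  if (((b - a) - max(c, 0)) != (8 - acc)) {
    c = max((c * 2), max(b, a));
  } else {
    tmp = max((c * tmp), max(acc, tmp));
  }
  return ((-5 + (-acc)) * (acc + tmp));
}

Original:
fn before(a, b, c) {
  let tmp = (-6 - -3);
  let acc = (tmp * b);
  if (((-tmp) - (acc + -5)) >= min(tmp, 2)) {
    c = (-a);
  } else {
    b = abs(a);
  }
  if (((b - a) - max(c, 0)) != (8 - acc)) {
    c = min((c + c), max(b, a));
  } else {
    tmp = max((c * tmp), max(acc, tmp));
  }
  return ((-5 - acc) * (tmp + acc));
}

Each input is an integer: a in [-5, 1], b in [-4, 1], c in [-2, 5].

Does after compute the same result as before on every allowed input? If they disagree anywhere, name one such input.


Equivalent. The suspicious-looking change has no observable effect anywhere in the declared ranges.
Across all 336 domain points the two functions coincide.
One worked example (a=-2, b=-2, c=2) — before: tmp = -3; acc = 6; (((-tmp) - (acc + -5)) >= min(tmp, 2)) -> true; c = 2; (((b - a) - max(c, 0)) != (8 - acc)) -> true; c = -2; return -33; after: tmp = -3; acc = 6; (((-tmp) - (acc + -5)) >= min(tmp, 2)) -> true; c = 2; (((b - a) - max(c, 0)) != (8 - acc)) -> true; c = 4; return -33; agreement on -33.
verdict: equivalent


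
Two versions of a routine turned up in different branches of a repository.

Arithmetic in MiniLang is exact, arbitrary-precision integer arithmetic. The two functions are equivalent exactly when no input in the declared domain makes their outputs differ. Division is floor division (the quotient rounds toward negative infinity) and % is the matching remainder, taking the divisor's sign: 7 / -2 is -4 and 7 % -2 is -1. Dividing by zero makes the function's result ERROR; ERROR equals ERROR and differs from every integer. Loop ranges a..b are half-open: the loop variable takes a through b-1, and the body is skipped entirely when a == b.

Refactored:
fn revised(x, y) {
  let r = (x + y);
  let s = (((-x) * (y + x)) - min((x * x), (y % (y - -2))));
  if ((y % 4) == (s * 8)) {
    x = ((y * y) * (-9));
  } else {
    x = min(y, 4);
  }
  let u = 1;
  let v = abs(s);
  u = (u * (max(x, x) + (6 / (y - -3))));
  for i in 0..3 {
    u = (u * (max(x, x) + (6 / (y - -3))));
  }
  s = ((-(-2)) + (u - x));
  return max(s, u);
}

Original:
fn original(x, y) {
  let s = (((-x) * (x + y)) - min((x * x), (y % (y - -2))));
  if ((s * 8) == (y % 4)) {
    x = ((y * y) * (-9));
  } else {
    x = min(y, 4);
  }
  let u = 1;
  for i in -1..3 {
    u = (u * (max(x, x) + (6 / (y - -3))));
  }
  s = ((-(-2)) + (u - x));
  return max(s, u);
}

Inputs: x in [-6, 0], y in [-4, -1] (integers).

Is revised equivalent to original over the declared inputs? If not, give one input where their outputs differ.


Differences: local variable names differ; also arithmetic usage differs; also min/max/abs usage differs; also constant usage differs; also loop structure differs; also statement counts differ — yet all 28 inputs agree.
verdict: equivalent


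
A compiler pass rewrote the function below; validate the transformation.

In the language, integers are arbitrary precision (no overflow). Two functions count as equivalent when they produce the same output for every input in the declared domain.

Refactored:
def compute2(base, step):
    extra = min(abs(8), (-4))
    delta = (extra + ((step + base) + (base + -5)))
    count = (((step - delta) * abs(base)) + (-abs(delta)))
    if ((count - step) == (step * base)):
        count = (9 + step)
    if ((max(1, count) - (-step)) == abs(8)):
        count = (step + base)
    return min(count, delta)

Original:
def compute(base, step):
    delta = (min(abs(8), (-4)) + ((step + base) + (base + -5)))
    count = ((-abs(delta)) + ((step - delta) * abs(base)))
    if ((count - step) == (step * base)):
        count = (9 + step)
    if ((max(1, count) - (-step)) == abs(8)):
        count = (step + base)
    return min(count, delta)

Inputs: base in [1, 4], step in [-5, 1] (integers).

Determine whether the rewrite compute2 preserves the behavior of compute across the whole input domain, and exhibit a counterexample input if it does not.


Equivalent — the differences include statement counts differ, and local variable names differ, yet no declared input distinguishes the two.
Spot check at base=3, step=-4 — compute: delta becomes -7; next count becomes 2; next ((count - step) == (step * base)) evaluates to false; next ((max(1, count) - (-step)) == abs(8)) evaluates to false; next final value -7. compute2: extra becomes -4; next delta becomes -7; next count becomes 2; next ((count - step) == (step * base)) evaluates to false; next ((max(1, count) - (-step)) == abs(8)) evaluates to false; next final value -7. Both give -7.
Checked all 28 inputs in the declared domain: the outputs agree on every one.
verdict: equivalent


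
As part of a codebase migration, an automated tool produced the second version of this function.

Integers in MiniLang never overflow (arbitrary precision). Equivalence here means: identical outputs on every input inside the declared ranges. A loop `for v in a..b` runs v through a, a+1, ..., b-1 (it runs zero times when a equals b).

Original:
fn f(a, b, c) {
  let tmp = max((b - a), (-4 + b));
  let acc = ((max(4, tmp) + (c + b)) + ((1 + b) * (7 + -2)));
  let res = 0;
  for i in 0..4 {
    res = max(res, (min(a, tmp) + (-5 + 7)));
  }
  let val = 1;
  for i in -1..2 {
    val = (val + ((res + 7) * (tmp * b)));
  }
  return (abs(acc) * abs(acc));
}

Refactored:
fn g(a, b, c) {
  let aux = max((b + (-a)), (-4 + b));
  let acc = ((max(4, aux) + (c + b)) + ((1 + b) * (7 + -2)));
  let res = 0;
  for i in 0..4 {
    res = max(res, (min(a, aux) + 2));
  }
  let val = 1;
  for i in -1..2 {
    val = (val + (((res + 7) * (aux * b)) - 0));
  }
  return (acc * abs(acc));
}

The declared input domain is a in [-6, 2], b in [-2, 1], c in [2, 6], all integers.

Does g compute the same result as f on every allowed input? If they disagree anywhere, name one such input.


These are not equivalent — on a=-6, b=-2, c=2 the outputs split (1 vs -1).
f: tmp becomes 4; next acc becomes -1; next res becomes 0; next at i=0:; next res becomes 0; next at i=1:; next res becomes 0; next at i=2:; next res becomes 0; next at i=3:; next res becomes 0; next val becomes 1; next at i=-1:; next val becomes -55; next at i=0:; next val becomes -111; next at i=1:; next val becomes -167; next final value 1
g: aux becomes 4; next acc becomes -1; next res becomes 0; next at i=0:; next res becomes 0; next at i=1:; next res becomes 0; next at i=2:; next res becomes 0; next at i=3:; next res becomes 0; next val becomes 1; next at i=-1:; next val becomes -55; next at i=0:; next val becomes -111; next at i=1:; next val becomes -167; next final value -1
verdict: not equivalent; witness: a=-6, b=-2, c=2


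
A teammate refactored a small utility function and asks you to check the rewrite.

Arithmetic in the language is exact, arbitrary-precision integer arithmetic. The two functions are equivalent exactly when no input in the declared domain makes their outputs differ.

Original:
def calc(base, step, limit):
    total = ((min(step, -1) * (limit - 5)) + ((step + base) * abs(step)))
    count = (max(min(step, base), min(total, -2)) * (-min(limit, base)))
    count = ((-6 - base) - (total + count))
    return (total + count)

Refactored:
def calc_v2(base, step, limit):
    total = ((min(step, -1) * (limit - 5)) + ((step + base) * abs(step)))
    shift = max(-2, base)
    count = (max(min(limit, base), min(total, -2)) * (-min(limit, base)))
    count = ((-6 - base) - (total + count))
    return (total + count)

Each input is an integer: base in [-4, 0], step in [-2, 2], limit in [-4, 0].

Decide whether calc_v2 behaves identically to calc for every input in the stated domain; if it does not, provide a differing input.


Take base=-1, step=-2, limit=-1.
calc: total = 6; count = -2; count = -9; return -3
calc_v2: total = 6; shift = -1; count = -1; count = -10; return -4
-3 vs -4 — the two versions disagree here.
verdict: not equivalent; witness: base=-1, step=-2, limit=-1


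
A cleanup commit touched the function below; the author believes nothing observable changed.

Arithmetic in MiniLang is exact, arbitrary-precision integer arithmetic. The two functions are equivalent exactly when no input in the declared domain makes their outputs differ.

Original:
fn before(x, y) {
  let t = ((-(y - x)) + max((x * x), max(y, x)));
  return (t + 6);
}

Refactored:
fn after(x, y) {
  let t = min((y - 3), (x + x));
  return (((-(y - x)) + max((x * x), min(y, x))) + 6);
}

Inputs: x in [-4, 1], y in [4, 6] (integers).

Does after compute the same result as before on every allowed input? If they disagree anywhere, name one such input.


At x=-2, y=5: before gives 4, after gives 3.
verdict: not equivalent; witness: x=-2, y=5


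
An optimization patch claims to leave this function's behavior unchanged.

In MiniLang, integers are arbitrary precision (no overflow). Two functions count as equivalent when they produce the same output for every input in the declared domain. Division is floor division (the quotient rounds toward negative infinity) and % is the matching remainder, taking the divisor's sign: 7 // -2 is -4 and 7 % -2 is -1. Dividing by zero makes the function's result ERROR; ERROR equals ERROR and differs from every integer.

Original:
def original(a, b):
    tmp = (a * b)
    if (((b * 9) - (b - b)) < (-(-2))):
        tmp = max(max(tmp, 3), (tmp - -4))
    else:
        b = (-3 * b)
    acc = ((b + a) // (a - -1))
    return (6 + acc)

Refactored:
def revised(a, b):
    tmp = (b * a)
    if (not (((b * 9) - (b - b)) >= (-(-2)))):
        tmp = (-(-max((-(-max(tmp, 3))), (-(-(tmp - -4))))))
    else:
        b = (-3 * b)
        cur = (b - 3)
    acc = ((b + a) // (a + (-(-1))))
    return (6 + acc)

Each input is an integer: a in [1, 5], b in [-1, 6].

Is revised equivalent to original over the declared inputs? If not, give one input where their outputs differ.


Changes here: arithmetic usage differs; and statement counts differ; and local variable names differ; and boolean connective usage differs; and constant usage differs; and comparison usage differs; the full 40-point sweep finds no disagreement.
verdict: equivalent


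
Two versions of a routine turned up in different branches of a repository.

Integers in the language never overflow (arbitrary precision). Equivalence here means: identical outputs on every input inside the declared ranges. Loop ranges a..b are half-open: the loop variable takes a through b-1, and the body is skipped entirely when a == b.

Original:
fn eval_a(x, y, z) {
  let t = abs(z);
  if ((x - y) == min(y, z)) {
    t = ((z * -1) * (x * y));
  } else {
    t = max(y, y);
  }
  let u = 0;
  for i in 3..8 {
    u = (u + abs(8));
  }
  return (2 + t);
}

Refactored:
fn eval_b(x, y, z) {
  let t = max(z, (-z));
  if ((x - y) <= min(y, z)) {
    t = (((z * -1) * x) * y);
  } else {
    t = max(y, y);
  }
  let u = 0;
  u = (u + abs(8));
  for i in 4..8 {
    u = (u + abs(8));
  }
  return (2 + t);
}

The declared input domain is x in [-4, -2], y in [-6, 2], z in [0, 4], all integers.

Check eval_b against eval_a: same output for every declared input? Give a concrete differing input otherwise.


The rewrite breaks on x=-4, y=-1, z=0, where the results are 1 and 2.
eval_a: t = 0; ((x - y) == min(y, z)) -> false; t = -1; u = 0; [i=3]; u = 8; [i=4]; u = 16; [i=5]; u = 24; [i=6]; u = 32; [i=7]; u = 40; return 1
eval_b: t = 0; ((x - y) <= min(y, z)) -> true; t = 0; u = 0; u = 8; [i=4]; u = 16; [i=5]; u = 24; [i=6]; u = 32; [i=7]; u = 40; return 2
verdict: not equivalent; witness: x=-4, y=-1, z=0


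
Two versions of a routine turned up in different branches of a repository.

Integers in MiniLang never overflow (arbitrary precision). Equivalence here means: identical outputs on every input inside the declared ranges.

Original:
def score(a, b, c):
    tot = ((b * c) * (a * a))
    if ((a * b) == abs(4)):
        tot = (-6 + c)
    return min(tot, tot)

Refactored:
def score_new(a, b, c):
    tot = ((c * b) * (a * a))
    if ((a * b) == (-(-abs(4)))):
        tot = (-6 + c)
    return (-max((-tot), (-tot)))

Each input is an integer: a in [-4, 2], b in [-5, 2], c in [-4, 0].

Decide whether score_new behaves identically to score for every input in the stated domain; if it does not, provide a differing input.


Side by side, the visible changes include: min/max/abs usage differs.
As a probe, take a=-3, b=-5, c=-2: score runs tot=90, then ((a * b) == abs(4)) is false, then returns 90; score_new runs tot=90, then ((a * b) == (-(-abs(4)))) is false, then returns 90; both end at 90.
Sweeping the whole domain (280 inputs) finds no disagreement.
verdict: equivalent


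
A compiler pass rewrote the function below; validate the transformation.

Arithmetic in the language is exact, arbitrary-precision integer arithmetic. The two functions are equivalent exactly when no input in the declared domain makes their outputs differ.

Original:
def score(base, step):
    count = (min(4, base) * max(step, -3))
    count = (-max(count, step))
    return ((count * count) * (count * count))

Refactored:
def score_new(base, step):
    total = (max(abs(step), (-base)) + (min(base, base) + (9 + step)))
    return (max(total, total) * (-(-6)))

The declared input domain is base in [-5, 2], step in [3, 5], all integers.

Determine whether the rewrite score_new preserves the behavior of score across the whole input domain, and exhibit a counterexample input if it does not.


Run the pair on base=-5, step=3.
score: count := -15 | count := -3 | result 81
score_new: total := 12 | result 72
81 against 72: the behavior changed.
verdict: not equivalent; witness: base=-5, step=3


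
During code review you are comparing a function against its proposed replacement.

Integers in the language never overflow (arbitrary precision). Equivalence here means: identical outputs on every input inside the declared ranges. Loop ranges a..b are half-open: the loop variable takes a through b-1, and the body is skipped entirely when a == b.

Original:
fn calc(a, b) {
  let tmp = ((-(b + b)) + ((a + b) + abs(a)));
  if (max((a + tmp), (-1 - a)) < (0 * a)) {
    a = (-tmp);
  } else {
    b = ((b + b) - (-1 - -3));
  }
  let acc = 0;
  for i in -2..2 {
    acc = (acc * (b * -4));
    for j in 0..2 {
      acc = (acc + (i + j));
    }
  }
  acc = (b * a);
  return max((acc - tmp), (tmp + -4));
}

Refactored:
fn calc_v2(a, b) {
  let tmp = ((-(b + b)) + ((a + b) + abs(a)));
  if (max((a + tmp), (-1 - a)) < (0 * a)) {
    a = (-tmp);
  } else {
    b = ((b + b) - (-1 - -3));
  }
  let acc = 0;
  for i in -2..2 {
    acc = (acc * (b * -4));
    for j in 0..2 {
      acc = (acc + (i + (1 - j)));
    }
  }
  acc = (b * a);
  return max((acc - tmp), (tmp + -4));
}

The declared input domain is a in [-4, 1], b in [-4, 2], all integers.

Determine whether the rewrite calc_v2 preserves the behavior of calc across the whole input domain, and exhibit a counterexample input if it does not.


The two are interchangeable: constant usage differs, arithmetic usage differs, and every declared input agrees.
Spot check at a=0, b=0 — calc: tmp=0, then (max((a + tmp), (-1 - a)) < (0 * a)) is false, then b=-2, then acc=0, then (i=-2), then acc=0, then (j=0), then acc=-2, then (j=1), then acc=-3, then (i=-1), then acc=-24, then (j=0), then acc=-25, then (j=1), then acc=-25, then (i=0), then acc=-200, then (j=0), then acc=-200, then (j=1), then acc=-199, then (i=1), then acc=-1592, then (j=0), then acc=-1591, then (j=1), then acc=-1589, then acc=0, then returns 0. calc_v2: tmp=0, then (max((a + tmp), (-1 - a)) < (0 * a)) is false, then b=-2, then acc=0, then (i=-2), then acc=0, then (j=0), then acc=-1, then (j=1), then acc=-3, then (i=-1), then acc=-24, then (j=0), then acc=-24, then (j=1), then acc=-25, then (i=0), then acc=-200, then (j=0), then acc=-199, then (j=1), then acc=-199, then (i=1), then acc=-1592, then (j=0), then acc=-1590, then (j=1), then acc=-1589, then acc=0, then returns 0. Both give 0.
Every one of the 42 inputs gives matching results.
verdict: equivalent


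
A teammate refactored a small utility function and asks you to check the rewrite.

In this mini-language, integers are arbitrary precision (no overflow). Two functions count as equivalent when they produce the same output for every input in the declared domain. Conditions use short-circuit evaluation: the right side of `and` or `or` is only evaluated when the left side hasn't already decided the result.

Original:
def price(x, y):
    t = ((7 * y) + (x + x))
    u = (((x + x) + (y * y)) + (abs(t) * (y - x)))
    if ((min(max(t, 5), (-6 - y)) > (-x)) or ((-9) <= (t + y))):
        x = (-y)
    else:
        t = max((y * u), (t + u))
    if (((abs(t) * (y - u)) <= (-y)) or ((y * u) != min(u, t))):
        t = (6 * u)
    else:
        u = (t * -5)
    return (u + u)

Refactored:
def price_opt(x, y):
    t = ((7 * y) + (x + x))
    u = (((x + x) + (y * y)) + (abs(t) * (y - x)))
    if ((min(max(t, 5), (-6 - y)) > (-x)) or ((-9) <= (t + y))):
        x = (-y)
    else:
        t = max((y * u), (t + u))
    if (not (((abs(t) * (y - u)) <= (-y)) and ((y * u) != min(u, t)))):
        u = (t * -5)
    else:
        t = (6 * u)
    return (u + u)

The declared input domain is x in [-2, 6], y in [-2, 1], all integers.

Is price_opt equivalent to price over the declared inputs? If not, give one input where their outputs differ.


Evaluate both at x=-1, y=-2.
price: t = -16; u = -14; ((min(max(t, 5), (-6 - y)) > (-x)) or ((-9) <= (t + y))) -> false; t = 28; (((abs(t) * (y - u)) <= (-y)) or ((y * u) != min(u, t))) -> true; t = -84; return -28
price_opt: t = -16; u = -14; ((min(max(t, 5), (-6 - y)) > (-x)) or ((-9) <= (t + y))) -> false; t = 28; (not (((abs(t) * (y - u)) <= (-y)) and ((y * u) != min(u, t)))) -> true; u = -140; return -280
-28 and -280 differ, so these are not the same function on this domain.
verdict: not equivalent; witness: x=-1, y=-2


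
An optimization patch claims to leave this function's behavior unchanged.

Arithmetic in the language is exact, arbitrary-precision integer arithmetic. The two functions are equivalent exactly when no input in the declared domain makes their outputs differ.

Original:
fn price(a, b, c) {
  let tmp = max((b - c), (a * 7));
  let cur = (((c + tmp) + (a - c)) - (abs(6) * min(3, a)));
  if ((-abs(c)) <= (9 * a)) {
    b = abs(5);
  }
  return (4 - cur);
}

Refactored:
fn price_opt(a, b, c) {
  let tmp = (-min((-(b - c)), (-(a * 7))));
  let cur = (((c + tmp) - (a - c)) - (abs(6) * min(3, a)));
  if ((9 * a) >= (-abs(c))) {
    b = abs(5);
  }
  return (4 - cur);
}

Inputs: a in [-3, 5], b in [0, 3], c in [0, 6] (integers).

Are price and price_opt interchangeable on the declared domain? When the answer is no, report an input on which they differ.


Take a=-3, b=0, c=0.
price: tmp := 0 | cur := 15 | ((-abs(c)) <= (9 * a)): false | result -11
price_opt: tmp := 0 | cur := 21 | ((9 * a) >= (-abs(c))): false | result -17
-11 and -17 differ, so these are not the same function on this domain.
verdict: not equivalent; witness: a=-3, b=0, c=0


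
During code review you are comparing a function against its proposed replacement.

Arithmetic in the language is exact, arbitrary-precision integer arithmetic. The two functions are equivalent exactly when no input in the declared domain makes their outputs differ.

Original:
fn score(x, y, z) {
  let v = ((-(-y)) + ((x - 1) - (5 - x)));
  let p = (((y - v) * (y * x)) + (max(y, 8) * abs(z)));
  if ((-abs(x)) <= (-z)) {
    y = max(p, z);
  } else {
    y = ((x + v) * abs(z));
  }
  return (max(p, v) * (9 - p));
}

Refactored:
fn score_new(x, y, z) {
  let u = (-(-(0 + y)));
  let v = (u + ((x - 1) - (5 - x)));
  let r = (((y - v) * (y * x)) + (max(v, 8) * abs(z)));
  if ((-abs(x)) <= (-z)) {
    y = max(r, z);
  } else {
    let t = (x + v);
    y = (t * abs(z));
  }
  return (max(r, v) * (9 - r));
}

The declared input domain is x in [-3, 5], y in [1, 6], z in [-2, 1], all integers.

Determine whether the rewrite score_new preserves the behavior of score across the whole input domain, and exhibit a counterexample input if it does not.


Run the pair on x=5, y=5, z=-2.
score: v becomes 9; next p becomes -84; next ((-abs(x)) <= (-z)) evaluates to true; next y becomes -2; next final value 837
score_new: u becomes 5; next v becomes 9; next r becomes -82; next ((-abs(x)) <= (-z)) evaluates to true; next y becomes -2; next final value 819
837 and 819 differ, so these are not the same function on this domain.
verdict: not equivalent; witness: x=5, y=5, z=-2


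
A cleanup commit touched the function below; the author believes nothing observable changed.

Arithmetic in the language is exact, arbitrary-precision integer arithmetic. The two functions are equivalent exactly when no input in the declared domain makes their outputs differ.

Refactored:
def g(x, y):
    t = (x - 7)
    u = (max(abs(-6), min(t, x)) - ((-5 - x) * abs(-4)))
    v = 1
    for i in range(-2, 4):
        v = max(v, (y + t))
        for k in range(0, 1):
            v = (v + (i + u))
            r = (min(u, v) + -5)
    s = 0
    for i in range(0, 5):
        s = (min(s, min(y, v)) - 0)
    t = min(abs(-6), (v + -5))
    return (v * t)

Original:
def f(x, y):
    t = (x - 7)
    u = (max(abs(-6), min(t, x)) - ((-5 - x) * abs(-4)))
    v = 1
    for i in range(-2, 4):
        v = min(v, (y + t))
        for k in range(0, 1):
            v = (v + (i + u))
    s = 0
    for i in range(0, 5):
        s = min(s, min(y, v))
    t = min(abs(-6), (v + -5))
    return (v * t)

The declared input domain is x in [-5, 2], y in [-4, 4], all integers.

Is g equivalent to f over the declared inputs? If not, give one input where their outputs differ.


x=-5, y=-4 yields 84 from f but 240 from g.
verdict: not equivalent; witness: x=-5, y=-4


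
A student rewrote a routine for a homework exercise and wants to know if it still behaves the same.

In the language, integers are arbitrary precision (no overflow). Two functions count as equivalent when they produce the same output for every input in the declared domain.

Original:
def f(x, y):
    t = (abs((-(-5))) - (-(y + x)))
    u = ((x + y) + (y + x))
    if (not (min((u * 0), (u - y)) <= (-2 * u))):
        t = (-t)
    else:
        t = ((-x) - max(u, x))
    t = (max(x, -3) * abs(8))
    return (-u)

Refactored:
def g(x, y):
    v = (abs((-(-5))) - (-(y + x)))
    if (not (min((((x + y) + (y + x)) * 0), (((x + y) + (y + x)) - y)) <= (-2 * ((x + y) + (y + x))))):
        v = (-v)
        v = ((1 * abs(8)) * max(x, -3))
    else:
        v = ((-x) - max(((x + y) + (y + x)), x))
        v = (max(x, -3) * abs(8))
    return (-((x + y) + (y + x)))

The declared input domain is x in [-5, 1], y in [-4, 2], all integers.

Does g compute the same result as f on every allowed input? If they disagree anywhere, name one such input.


Side by side, the visible changes include: min/max/abs usage differs, and constant usage differs, and arithmetic usage differs, and local variable names differ.
Spot check at x=1, y=-1 — f: t := 5 | u := 0 | (not (min((u * 0), (u - y)) <= (-2 * u))): false | t := -2 | t := 8 | result 0. g: v := 5 | (not (min((((x + y) + (y + x)) * 0), (((x + y) + (y + x)) - y)) <= (-2 * ((x + y) + (y + x))))): false | v := -2 | v := 8 | result 0. Both give 0.
An exhaustive pass over the 49 declared inputs shows identical outputs.
verdict: equivalent


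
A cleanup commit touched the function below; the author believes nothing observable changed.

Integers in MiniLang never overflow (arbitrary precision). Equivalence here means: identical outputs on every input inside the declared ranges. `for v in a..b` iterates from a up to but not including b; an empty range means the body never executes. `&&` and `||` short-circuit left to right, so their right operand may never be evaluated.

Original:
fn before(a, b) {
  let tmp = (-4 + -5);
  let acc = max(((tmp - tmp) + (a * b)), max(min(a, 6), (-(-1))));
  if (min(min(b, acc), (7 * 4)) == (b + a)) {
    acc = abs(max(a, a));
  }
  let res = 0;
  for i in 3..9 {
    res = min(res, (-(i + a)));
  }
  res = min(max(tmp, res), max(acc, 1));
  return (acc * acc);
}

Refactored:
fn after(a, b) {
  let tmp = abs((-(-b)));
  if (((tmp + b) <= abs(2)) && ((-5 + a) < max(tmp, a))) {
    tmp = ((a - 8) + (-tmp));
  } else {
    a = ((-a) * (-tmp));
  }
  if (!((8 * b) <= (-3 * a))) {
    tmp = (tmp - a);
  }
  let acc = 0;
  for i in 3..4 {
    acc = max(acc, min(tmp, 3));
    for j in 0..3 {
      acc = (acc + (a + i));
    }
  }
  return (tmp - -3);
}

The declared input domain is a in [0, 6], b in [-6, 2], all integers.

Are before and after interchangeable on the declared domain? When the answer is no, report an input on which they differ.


There is a counterexample at a=0, b=-6: 0 on one side, -11 on the other.
before: tmp becomes -9; next acc becomes 1; next (min(min(b, acc), (7 * 4)) == (b + a)) evaluates to true; next acc becomes 0; next res becomes 0; next at i=3:; next res becomes -3; next at i=4:; next res becomes -4; next at i=5:; next res becomes -5; next at i=6:; next res becomes -6; next at i=7:; next res becomes -7; next at i=8:; next res becomes -8; next res becomes -8; next final value 0
after: tmp becomes 6; next (((tmp + b) <= abs(2)) && ((-5 + a) < max(tmp, a))) evaluates to true; next tmp becomes -14; next (!((8 * b) <= (-3 * a))) evaluates to false; next acc becomes 0; next at i=3:; next acc becomes 0; next at j=0:; next acc becomes 3; next at j=1:; next acc becomes 6; next at j=2:; next acc becomes 9; next final value -11
verdict: not equivalent; witness: a=0, b=-6


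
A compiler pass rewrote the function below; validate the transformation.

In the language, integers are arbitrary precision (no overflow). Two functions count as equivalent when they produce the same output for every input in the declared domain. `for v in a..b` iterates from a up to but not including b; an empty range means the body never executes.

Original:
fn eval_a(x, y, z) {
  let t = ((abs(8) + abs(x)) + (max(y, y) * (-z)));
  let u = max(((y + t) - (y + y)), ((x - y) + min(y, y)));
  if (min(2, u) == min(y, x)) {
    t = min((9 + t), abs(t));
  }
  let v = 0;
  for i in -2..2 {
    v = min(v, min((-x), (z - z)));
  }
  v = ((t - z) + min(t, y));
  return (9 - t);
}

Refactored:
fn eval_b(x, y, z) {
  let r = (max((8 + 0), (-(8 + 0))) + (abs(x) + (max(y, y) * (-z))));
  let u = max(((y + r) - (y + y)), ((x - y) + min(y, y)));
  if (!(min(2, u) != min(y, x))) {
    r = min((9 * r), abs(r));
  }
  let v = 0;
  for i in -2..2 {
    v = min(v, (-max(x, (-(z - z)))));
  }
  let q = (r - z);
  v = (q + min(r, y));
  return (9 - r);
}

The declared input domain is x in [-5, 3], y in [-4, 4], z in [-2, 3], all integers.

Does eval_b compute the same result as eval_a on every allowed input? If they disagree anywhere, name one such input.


Evaluate both at x=-3, y=4, z=3.
eval_a: t becomes -1; next u becomes -3; next (min(2, u) == min(y, x)) evaluates to true; next t becomes 1; next v becomes 0; next at i=-2:; next v becomes 0; next at i=-1:; next v becomes 0; next at i=0:; next v becomes 0; next at i=1:; next v becomes 0; next v becomes -1; next final value 8
eval_b: r becomes -1; next u becomes -3; next (!(min(2, u) != min(y, x))) evaluates to true; next r becomes -9; next v becomes 0; next at i=-2:; next v becomes 0; next at i=-1:; next v becomes 0; next at i=0:; next v becomes 0; next at i=1:; next v becomes 0; next q becomes -12; next v becomes -21; next final value 18
8 against 18: the behavior changed.
verdict: not equivalent; witness: x=-3, y=4, z=3


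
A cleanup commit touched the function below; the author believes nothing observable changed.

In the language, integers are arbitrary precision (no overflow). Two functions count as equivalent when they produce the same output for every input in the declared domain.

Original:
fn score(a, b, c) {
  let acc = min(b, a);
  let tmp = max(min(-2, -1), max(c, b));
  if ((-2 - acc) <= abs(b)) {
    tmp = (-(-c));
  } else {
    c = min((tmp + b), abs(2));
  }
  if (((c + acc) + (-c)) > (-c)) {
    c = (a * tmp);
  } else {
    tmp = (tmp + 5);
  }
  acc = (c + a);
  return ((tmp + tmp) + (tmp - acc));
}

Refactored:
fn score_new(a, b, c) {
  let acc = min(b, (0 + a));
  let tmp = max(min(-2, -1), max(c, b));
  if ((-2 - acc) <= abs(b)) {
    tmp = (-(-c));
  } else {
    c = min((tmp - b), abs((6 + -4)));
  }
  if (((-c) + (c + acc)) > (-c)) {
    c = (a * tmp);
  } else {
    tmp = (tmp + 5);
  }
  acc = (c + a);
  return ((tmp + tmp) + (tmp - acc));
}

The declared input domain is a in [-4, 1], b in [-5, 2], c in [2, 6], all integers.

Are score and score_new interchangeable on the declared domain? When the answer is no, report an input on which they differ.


Input a=-4, b=-1, c=2: 24 from score versus 23 from score_new.
verdict: not equivalent; witness: a=-4, b=-1, c=2


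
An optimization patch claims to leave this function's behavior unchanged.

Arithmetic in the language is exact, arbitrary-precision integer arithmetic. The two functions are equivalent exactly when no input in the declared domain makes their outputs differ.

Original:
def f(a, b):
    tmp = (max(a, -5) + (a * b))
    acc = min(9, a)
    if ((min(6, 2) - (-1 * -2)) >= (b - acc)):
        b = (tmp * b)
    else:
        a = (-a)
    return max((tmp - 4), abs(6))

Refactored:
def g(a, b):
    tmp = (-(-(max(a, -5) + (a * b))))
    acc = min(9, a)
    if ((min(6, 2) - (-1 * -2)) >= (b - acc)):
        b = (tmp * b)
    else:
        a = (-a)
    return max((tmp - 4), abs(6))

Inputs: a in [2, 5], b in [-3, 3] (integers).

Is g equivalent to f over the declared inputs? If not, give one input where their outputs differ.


Reading the diff, among the changes: same computation, different form.
Tracing a=4, b=-3: f: tmp=-8, then acc=4, then ((min(6, 2) - (-1 * -2)) >= (b - acc)) is true, then b=24, then returns 6 | g: tmp=-8, then acc=4, then ((min(6, 2) - (-1 * -2)) >= (b - acc)) is true, then b=24, then returns 6 — matching result 6.
Checked all 28 inputs in the declared domain: the outputs agree on every one.
verdict: equivalent


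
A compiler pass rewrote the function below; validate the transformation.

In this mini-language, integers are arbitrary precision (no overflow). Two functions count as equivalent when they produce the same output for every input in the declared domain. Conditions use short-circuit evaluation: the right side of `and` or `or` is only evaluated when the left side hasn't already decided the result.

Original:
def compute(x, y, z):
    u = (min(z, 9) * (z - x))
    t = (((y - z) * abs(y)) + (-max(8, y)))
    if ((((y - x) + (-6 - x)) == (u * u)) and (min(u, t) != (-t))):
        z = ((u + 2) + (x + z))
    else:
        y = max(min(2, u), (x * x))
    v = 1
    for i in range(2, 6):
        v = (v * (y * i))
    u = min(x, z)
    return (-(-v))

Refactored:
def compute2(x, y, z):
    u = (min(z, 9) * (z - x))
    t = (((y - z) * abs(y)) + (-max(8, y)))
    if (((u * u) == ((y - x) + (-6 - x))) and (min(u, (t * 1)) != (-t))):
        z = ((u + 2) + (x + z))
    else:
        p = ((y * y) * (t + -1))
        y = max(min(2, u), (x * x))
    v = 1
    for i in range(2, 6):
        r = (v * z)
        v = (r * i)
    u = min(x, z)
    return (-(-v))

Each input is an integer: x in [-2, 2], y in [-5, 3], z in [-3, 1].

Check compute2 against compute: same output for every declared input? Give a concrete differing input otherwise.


These are not equivalent — on x=-2, y=-5, z=-3 the outputs split (30720 vs 9720).
compute: u=3, then t=-18, then ((((y - x) + (-6 - x)) == (u * u)) and (min(u, t) != (-t))) is false, then y=4, then v=1, then (i=2), then v=8, then (i=3), then v=96, then (i=4), then v=1536, then (i=5), then v=30720, then u=-3, then returns 30720
compute2: u=3, then t=-18, then (((u * u) == ((y - x) + (-6 - x))) and (min(u, (t * 1)) != (-t))) is false, then p=-475, then y=4, then v=1, then (i=2), then r=-3, then v=-6, then (i=3), then r=18, then v=54, then (i=4), then r=-162, then v=-648, then (i=5), then r=1944, then v=9720, then u=-3, then returns 9720
verdict: not equivalent; witness: x=-2, y=-5, z=-3


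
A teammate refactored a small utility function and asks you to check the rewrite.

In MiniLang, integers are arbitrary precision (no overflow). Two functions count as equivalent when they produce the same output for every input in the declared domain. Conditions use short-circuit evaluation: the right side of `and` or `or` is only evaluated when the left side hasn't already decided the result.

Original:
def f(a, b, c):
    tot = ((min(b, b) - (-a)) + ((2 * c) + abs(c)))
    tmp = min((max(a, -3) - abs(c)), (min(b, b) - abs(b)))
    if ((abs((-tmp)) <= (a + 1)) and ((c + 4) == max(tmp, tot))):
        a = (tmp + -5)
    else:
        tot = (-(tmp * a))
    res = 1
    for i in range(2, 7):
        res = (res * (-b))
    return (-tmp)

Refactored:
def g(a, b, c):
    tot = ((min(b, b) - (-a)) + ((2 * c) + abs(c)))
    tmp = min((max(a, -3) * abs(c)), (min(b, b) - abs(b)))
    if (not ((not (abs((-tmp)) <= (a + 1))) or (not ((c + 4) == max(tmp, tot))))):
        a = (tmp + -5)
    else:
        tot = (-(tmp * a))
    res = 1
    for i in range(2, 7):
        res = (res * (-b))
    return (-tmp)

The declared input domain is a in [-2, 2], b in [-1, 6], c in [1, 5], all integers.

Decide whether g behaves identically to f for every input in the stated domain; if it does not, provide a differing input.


There is a counterexample at a=-2, b=-1, c=1: 3 on one side, 2 on the other.
f: tot := 0 | tmp := -3 | ((abs((-tmp)) <= (a + 1)) and ((c + 4) == max(tmp, tot))): false | tot := -6 | res := 1 | iter i=2: | res := 1 | iter i=3: | res := 1 | iter i=4: | res := 1 | iter i=5: | res := 1 | iter i=6: | res := 1 | result 3
g: tot := 0 | tmp := -2 | (not ((not (abs((-tmp)) <= (a + 1))) or (not ((c + 4) == max(tmp, tot))))): false | tot := -4 | res := 1 | iter i=2: | res := 1 | iter i=3: | res := 1 | iter i=4: | res := 1 | iter i=5: | res := 1 | iter i=6: | res := 1 | result 2
verdict: not equivalent; witness: a=-2, b=-1, c=1


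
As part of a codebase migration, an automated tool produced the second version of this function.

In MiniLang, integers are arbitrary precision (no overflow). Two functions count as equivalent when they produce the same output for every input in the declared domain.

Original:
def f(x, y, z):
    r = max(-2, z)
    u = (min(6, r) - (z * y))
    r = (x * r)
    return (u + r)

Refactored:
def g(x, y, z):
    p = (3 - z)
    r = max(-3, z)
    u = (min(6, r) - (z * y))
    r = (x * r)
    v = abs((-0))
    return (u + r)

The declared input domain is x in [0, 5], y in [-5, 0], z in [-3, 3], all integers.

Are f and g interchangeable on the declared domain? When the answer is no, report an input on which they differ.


There is a counterexample at x=0, y=-5, z=-3: -17 on one side, -18 on the other.
f: r = -2; u = -17; r = 0; return -17
g: p = 6; r = -3; u = -18; r = 0; v = 0; return -18
verdict: not equivalent; witness: x=0, y=-5, z=-3


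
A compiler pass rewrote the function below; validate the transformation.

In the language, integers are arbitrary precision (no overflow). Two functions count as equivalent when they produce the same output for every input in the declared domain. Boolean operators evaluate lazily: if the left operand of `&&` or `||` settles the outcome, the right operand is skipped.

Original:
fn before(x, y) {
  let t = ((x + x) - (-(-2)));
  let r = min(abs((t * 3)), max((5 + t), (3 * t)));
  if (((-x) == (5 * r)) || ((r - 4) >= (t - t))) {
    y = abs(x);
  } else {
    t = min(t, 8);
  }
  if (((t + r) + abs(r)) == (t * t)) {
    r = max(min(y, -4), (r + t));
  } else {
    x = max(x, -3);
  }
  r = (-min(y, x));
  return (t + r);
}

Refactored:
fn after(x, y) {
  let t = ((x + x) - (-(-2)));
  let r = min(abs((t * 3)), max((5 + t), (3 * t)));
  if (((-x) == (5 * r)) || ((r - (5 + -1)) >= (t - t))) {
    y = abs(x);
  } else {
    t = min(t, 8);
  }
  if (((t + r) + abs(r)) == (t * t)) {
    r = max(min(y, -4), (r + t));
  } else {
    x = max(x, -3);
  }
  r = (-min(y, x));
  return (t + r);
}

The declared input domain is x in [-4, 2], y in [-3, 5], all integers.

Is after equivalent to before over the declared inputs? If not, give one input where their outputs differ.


Behavior is preserved: although arithmetic usage differs, constant usage differs, the outputs never diverge.
Spot check at x=1, y=-2 — before: t becomes 0; next r becomes 0; next (((-x) == (5 * r)) || ((r - 4) >= (t - t))) evaluates to false; next t becomes 0; next (((t + r) + abs(r)) == (t * t)) evaluates to true; next r becomes 0; next r becomes 2; next final value 2. after: t becomes 0; next r becomes 0; next (((-x) == (5 * r)) || ((r - (5 + -1)) >= (t - t))) evaluates to false; next t becomes 0; next (((t + r) + abs(r)) == (t * t)) evaluates to true; next r becomes 0; next r becomes 2; next final value 2. Both give 2.
An exhaustive pass over the 63 declared inputs shows identical outputs.
verdict: equivalent
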